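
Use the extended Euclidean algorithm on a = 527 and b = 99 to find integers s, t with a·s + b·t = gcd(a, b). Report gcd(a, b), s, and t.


Euclidean algorithm on (527, 99) — divide until remainder is 0:
  527 = 5 · 99 + 32
  99 = 3 · 32 + 3
  32 = 10 · 3 + 2
  3 = 1 · 2 + 1
  2 = 2 · 1 + 0
gcd(527, 99) = 1.
Track Bezout coefficients alongside the remainders: start with r₀ = 527 = a·1 + b·0 (s = 1, t = 0) and r₁ = 99 = a·0 + b·1 (s = 0, t = 1); each new remainder r_{k+1} = r_{k-1} − q_k·r_k inherits s_{k+1} = s_{k-1} − q_k·s_k, t_{k+1} = t_{k-1} − q_k·t_k, so r_k = a·s_k + b·t_k at every step:
  q = 5: r = 32, s = 1 − 5·0 = 1, t = 0 − 5·1 = -5  (check: 527·1 + 99·(-5) = 32)
  q = 3: r = 3, s = 0 − 3·1 = -3, t = 1 − 3·(-5) = 16  (check: 527·(-3) + 99·16 = 3)
  q = 10: r = 2, s = 1 − 10·(-3) = 31, t = -5 − 10·16 = -165  (check: 527·31 + 99·(-165) = 2)
  q = 1: r = 1, s = -3 − 1·31 = -34, t = 16 − 1·(-165) = 181  (check: 527·(-34) + 99·181 = 1)
The row with r = 1 (the gcd) gives the Bezout coefficients s = -34, t = 181.
Result: 527 · (-34) + 99 · (181) = 1.

gcd(527, 99) = 1; s = -34, t = 181 (check: 527·(-34) + 99·181 = 1).


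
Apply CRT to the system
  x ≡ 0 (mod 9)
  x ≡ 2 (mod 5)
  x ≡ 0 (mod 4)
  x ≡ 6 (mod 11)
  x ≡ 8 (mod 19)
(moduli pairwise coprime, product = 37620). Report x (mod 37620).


Product of moduli M = 9 · 5 · 4 · 11 · 19 = 37620.
Merge one congruence at a time:
  Start: x ≡ 0 (mod 9).
  Combine with x ≡ 2 (mod 5); new modulus lcm = 45.
    Write x = 0 + 9·t and substitute into x ≡ 2 (mod 5): 9·t ≡ 2 − 0 = 2 (mod 5).
    Reduce coefficients mod 5: 4·t ≡ 2 (mod 5).
    The inverse of 4 mod 5 is 4 (since 4·4 = 16 = 3·5 + 1), so t ≡ 4·2 = 8 ≡ 3 (mod 5).
    Then x = 0 + 9·3 = 27, valid modulo lcm(9, 5) = 45: x ≡ 27 (mod 45).
  Combine with x ≡ 0 (mod 4); new modulus lcm = 180.
    Write x = 27 + 45·t and substitute into x ≡ 0 (mod 4): 45·t ≡ 0 − 27 = -27 (mod 4).
    Reduce coefficients mod 4: 1·t ≡ 1 (mod 4).
    So t ≡ 1 (mod 4).
    Then x = 27 + 45·1 = 72, valid modulo lcm(45, 4) = 180: x ≡ 72 (mod 180).
  Combine with x ≡ 6 (mod 11); new modulus lcm = 1980.
    Write x = 72 + 180·t and substitute into x ≡ 6 (mod 11): 180·t ≡ 6 − 72 = -66 (mod 11).
    Reduce coefficients mod 11: 4·t ≡ 0 (mod 11).
    The inverse of 4 mod 11 is 3 (since 4·3 = 12 = 1·11 + 1), so t ≡ 3·0 = 0 ≡ 0 (mod 11).
    Then x = 72 + 180·0 = 72, valid modulo lcm(180, 11) = 1980: x ≡ 72 (mod 1980).
  Combine with x ≡ 8 (mod 19); new modulus lcm = 37620.
    Write x = 72 + 1980·t and substitute into x ≡ 8 (mod 19): 1980·t ≡ 8 − 72 = -64 (mod 19).
    Reduce coefficients mod 19: 4·t ≡ 12 (mod 19).
    The inverse of 4 mod 19 is 5 (since 4·5 = 20 = 1·19 + 1), so t ≡ 5·12 = 60 ≡ 3 (mod 19).
    Then x = 72 + 1980·3 = 6012, valid modulo lcm(1980, 19) = 37620: x ≡ 6012 (mod 37620).
Verify against each original: 6012 mod 9 = 0, 6012 mod 5 = 2, 6012 mod 4 = 0, 6012 mod 11 = 6, 6012 mod 19 = 8.

x ≡ 6012 (mod 37620).


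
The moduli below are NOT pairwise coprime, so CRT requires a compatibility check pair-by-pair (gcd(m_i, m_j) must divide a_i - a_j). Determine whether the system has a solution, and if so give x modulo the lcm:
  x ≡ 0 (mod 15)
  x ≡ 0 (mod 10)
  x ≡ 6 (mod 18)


Moduli 15, 10, 18 are not pairwise coprime, so CRT works modulo lcm(m_i) when all pairwise compatibility conditions hold.
Pairwise compatibility: gcd(m_i, m_j) must divide a_i - a_j for every pair.
Merge one congruence at a time:
  Start: x ≡ 0 (mod 15).
  Combine with x ≡ 0 (mod 10): gcd(15, 10) = 5; 0 - 0 = 0, which IS divisible by 5, so compatible.
    Write x = 0 + 15·t and substitute into x ≡ 0 (mod 10): 15·t ≡ 0 − 0 = 0 (mod 10).
    Divide the congruence (and modulus) by g = 5: 3·t ≡ 0 (mod 2).
    Reduce coefficients mod 2: 1·t ≡ 0 (mod 2).
    So t ≡ 0 (mod 2).
    Then x = 0 + 15·0 = 0, valid modulo lcm(15, 10) = 30: x ≡ 0 (mod 30).
  Combine with x ≡ 6 (mod 18): gcd(30, 18) = 6; 6 - 0 = 6, which IS divisible by 6, so compatible.
    Write x = 0 + 30·t and substitute into x ≡ 6 (mod 18): 30·t ≡ 6 − 0 = 6 (mod 18).
    Divide the congruence (and modulus) by g = 6: 5·t ≡ 1 (mod 3).
    Reduce coefficients mod 3: 2·t ≡ 1 (mod 3).
    The inverse of 2 mod 3 is 2 (since 2·2 = 4 = 1·3 + 1), so t ≡ 2·1 = 2 ≡ 2 (mod 3).
    Then x = 0 + 30·2 = 60, valid modulo lcm(30, 18) = 90: x ≡ 60 (mod 90).
Verify: 60 mod 15 = 0, 60 mod 10 = 0, 60 mod 18 = 6.

x ≡ 60 (mod 90).


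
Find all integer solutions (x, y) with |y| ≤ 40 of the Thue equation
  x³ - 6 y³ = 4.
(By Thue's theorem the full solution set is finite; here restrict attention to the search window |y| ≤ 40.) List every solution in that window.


The equation is x³ - 6y³ = 4. For fixed y, x³ = 6·y³ + 4, so a solution requires the RHS to be a perfect cube.
Strategy: iterate y from -40 to 40, compute RHS = 6·y³ + 4, and check whether it is a (positive or negative) perfect cube.
Check small values of y:
  y = 0: RHS = 4 is not a perfect cube.
  y = 1: RHS = 10 is not a perfect cube.
  y = -1: RHS = -2 is not a perfect cube.
  y = 2: RHS = 52 is not a perfect cube.
  y = -2: RHS = -44 is not a perfect cube.
  y = 3: RHS = 166 is not a perfect cube.
  y = -3: RHS = -158 is not a perfect cube.
Continuing the search up to |y| = 40 finds no solutions either.
No (x, y) in the scanned range satisfies the equation.

No integer solutions with |y| ≤ 40.


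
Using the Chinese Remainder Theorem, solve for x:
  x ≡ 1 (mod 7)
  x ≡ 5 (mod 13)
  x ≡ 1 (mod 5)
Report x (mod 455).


Moduli 7, 13, 5 are pairwise coprime; by CRT there is a unique solution modulo M = 7 · 13 · 5 = 455.
Solve pairwise, accumulating the modulus:
  Start with x ≡ 1 (mod 7).
  Combine with x ≡ 5 (mod 13): since gcd(7, 13) = 1, we get a unique residue mod 91.
    Write x = 1 + 7·t and substitute into x ≡ 5 (mod 13): 7·t ≡ 5 − 1 = 4 (mod 13).
    The inverse of 7 mod 13 is 2 (since 7·2 = 14 = 1·13 + 1), so t ≡ 2·4 = 8 ≡ 8 (mod 13).
    Then x = 1 + 7·8 = 57, valid modulo lcm(7, 13) = 91: x ≡ 57 (mod 91).
  Combine with x ≡ 1 (mod 5): since gcd(91, 5) = 1, we get a unique residue mod 455.
    Write x = 57 + 91·t and substitute into x ≡ 1 (mod 5): 91·t ≡ 1 − 57 = -56 (mod 5).
    Reduce coefficients mod 5: 1·t ≡ 4 (mod 5).
    So t ≡ 4 (mod 5).
    Then x = 57 + 91·4 = 421, valid modulo lcm(91, 5) = 455: x ≡ 421 (mod 455).
Verify: 421 mod 7 = 1 ✓, 421 mod 13 = 5 ✓, 421 mod 5 = 1 ✓.

x ≡ 421 (mod 455).


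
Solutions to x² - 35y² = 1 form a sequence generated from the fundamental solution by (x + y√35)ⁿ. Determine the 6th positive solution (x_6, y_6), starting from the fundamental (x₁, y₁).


Step 1: Find the fundamental solution (x₁, y₁) of x² - 35y² = 1.
  Expand √35 as a continued fraction. a₀ = ⌊√35⌋ = 5; iterate m_{k+1} = d_k·a_k − m_k, d_{k+1} = (35 − m_{k+1}²)/d_k, a_{k+1} = ⌊(a₀ + m_{k+1})/d_{k+1}⌋ (starting m₀ = 0, d₀ = 1), with convergents p_k = a_k·p_{k-1} + p_{k-2}, q_k = a_k·q_{k-1} + q_{k-2} (p₋₁ = 1, q₋₁ = 0):
  k = 0: a₀ = 5; p₀/q₀ = 5/1; p₀² − 35·q₀² = 25 − 35 = -10.
  k = 1: m = 5, d = 10, a = ⌊(5 + 5)/10⌋ = 1; p/q = (1·5 + 1)/(1·1 + 0) = 6/1; p² − 35·q² = 36 − 35 = 1.
  The first convergent with p² − 35·q² = 1 gives the fundamental solution (x₁, y₁) = (6, 1).
Step 2: Apply the recurrence (x_{n+1}, y_{n+1}) = (x₁x_n + 35y₁y_n, x₁y_n + y₁x_n) repeatedly.
  From (x_1, y_1) = (6, 1): x_2 = 6·6 + 35·1·1 = 71; y_2 = 6·1 + 1·6 = 12.
  From (x_2, y_2) = (71, 12): x_3 = 6·71 + 35·1·12 = 846; y_3 = 6·12 + 1·71 = 143.
  From (x_3, y_3) = (846, 143): x_4 = 6·846 + 35·1·143 = 10081; y_4 = 6·143 + 1·846 = 1704.
  From (x_4, y_4) = (10081, 1704): x_5 = 6·10081 + 35·1·1704 = 120126; y_5 = 6·1704 + 1·10081 = 20305.
  From (x_5, y_5) = (120126, 20305): x_6 = 6·120126 + 35·1·20305 = 1431431; y_6 = 6·20305 + 1·120126 = 241956.
Step 3: Verify x_6² - 35·y_6² = 2048994707761 - 2048994707760 = 1 (should be 1). ✓

(x_1, y_1) = (6, 1); (x_6, y_6) = (1431431, 241956).


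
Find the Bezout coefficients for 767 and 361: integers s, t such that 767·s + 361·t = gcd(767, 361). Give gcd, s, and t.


Euclidean algorithm on (767, 361) — divide until remainder is 0:
  767 = 2 · 361 + 45
  361 = 8 · 45 + 1
  45 = 45 · 1 + 0
gcd(767, 361) = 1.
Track Bezout coefficients alongside the remainders: start with r₀ = 767 = a·1 + b·0 (s = 1, t = 0) and r₁ = 361 = a·0 + b·1 (s = 0, t = 1); each new remainder r_{k+1} = r_{k-1} − q_k·r_k inherits s_{k+1} = s_{k-1} − q_k·s_k, t_{k+1} = t_{k-1} − q_k·t_k, so r_k = a·s_k + b·t_k at every step:
  q = 2: r = 45, s = 1 − 2·0 = 1, t = 0 − 2·1 = -2  (check: 767·1 + 361·(-2) = 45)
  q = 8: r = 1, s = 0 − 8·1 = -8, t = 1 − 8·(-2) = 17  (check: 767·(-8) + 361·17 = 1)
The row with r = 1 (the gcd) gives the Bezout coefficients s = -8, t = 17.
Result: 767 · (-8) + 361 · (17) = 1.

gcd(767, 361) = 1; s = -8, t = 17 (check: 767·(-8) + 361·17 = 1).


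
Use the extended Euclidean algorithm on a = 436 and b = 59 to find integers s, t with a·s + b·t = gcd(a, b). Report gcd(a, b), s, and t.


Euclidean algorithm on (436, 59) — divide until remainder is 0:
  436 = 7 · 59 + 23
  59 = 2 · 23 + 13
  23 = 1 · 13 + 10
  13 = 1 · 10 + 3
  10 = 3 · 3 + 1
  3 = 3 · 1 + 0
gcd(436, 59) = 1.
Track Bezout coefficients alongside the remainders: start with r₀ = 436 = a·1 + b·0 (s = 1, t = 0) and r₁ = 59 = a·0 + b·1 (s = 0, t = 1); each new remainder r_{k+1} = r_{k-1} − q_k·r_k inherits s_{k+1} = s_{k-1} − q_k·s_k, t_{k+1} = t_{k-1} − q_k·t_k, so r_k = a·s_k + b·t_k at every step:
  q = 7: r = 23, s = 1 − 7·0 = 1, t = 0 − 7·1 = -7  (check: 436·1 + 59·(-7) = 23)
  q = 2: r = 13, s = 0 − 2·1 = -2, t = 1 − 2·(-7) = 15  (check: 436·(-2) + 59·15 = 13)
  q = 1: r = 10, s = 1 − 1·(-2) = 3, t = -7 − 1·15 = -22  (check: 436·3 + 59·(-22) = 10)
  q = 1: r = 3, s = -2 − 1·3 = -5, t = 15 − 1·(-22) = 37  (check: 436·(-5) + 59·37 = 3)
  q = 3: r = 1, s = 3 − 3·(-5) = 18, t = -22 − 3·37 = -133  (check: 436·18 + 59·(-133) = 1)
The row with r = 1 (the gcd) gives the Bezout coefficients s = 18, t = -133.
Result: 436 · (18) + 59 · (-133) = 1.

gcd(436, 59) = 1; s = 18, t = -133 (check: 436·18 + 59·(-133) = 1).


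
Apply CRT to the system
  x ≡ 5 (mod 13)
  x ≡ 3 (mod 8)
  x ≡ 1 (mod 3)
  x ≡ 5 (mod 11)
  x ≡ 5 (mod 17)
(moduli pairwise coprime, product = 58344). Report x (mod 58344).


Product of moduli M = 13 · 8 · 3 · 11 · 17 = 58344.
Merge one congruence at a time:
  Start: x ≡ 5 (mod 13).
  Combine with x ≡ 3 (mod 8); new modulus lcm = 104.
    Write x = 5 + 13·t and substitute into x ≡ 3 (mod 8): 13·t ≡ 3 − 5 = -2 (mod 8).
    Reduce coefficients mod 8: 5·t ≡ 6 (mod 8).
    The inverse of 5 mod 8 is 5 (since 5·5 = 25 = 3·8 + 1), so t ≡ 5·6 = 30 ≡ 6 (mod 8).
    Then x = 5 + 13·6 = 83, valid modulo lcm(13, 8) = 104: x ≡ 83 (mod 104).
  Combine with x ≡ 1 (mod 3); new modulus lcm = 312.
    Write x = 83 + 104·t and substitute into x ≡ 1 (mod 3): 104·t ≡ 1 − 83 = -82 (mod 3).
    Reduce coefficients mod 3: 2·t ≡ 2 (mod 3).
    The inverse of 2 mod 3 is 2 (since 2·2 = 4 = 1·3 + 1), so t ≡ 2·2 = 4 ≡ 1 (mod 3).
    Then x = 83 + 104·1 = 187, valid modulo lcm(104, 3) = 312: x ≡ 187 (mod 312).
  Combine with x ≡ 5 (mod 11); new modulus lcm = 3432.
    Write x = 187 + 312·t and substitute into x ≡ 5 (mod 11): 312·t ≡ 5 − 187 = -182 (mod 11).
    Reduce coefficients mod 11: 4·t ≡ 5 (mod 11).
    The inverse of 4 mod 11 is 3 (since 4·3 = 12 = 1·11 + 1), so t ≡ 3·5 = 15 ≡ 4 (mod 11).
    Then x = 187 + 312·4 = 1435, valid modulo lcm(312, 11) = 3432: x ≡ 1435 (mod 3432).
  Combine with x ≡ 5 (mod 17); new modulus lcm = 58344.
    Write x = 1435 + 3432·t and substitute into x ≡ 5 (mod 17): 3432·t ≡ 5 − 1435 = -1430 (mod 17).
    Reduce coefficients mod 17: 15·t ≡ 15 (mod 17).
    The inverse of 15 mod 17 is 8 (since 15·8 = 120 = 7·17 + 1), so t ≡ 8·15 = 120 ≡ 1 (mod 17).
    Then x = 1435 + 3432·1 = 4867, valid modulo lcm(3432, 17) = 58344: x ≡ 4867 (mod 58344).
Verify against each original: 4867 mod 13 = 5, 4867 mod 8 = 3, 4867 mod 3 = 1, 4867 mod 11 = 5, 4867 mod 17 = 5.

x ≡ 4867 (mod 58344).


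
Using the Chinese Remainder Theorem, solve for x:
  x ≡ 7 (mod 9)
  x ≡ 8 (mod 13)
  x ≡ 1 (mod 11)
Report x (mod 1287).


Moduli 9, 13, 11 are pairwise coprime; by CRT there is a unique solution modulo M = 9 · 13 · 11 = 1287.
Solve pairwise, accumulating the modulus:
  Start with x ≡ 7 (mod 9).
  Combine with x ≡ 8 (mod 13): since gcd(9, 13) = 1, we get a unique residue mod 117.
    Write x = 7 + 9·t and substitute into x ≡ 8 (mod 13): 9·t ≡ 8 − 7 = 1 (mod 13).
    The inverse of 9 mod 13 is 3 (since 9·3 = 27 = 2·13 + 1), so t ≡ 3·1 = 3 ≡ 3 (mod 13).
    Then x = 7 + 9·3 = 34, valid modulo lcm(9, 13) = 117: x ≡ 34 (mod 117).
  Combine with x ≡ 1 (mod 11): since gcd(117, 11) = 1, we get a unique residue mod 1287.
    Write x = 34 + 117·t and substitute into x ≡ 1 (mod 11): 117·t ≡ 1 − 34 = -33 (mod 11).
    Reduce coefficients mod 11: 7·t ≡ 0 (mod 11).
    The inverse of 7 mod 11 is 8 (since 7·8 = 56 = 5·11 + 1), so t ≡ 8·0 = 0 ≡ 0 (mod 11).
    Then x = 34 + 117·0 = 34, valid modulo lcm(117, 11) = 1287: x ≡ 34 (mod 1287).
Verify: 34 mod 9 = 7 ✓, 34 mod 13 = 8 ✓, 34 mod 11 = 1 ✓.

x ≡ 34 (mod 1287).


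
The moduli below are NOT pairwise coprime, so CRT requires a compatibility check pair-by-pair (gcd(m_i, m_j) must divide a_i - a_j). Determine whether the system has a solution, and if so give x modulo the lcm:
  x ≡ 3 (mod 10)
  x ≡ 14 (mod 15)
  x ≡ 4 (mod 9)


Moduli 10, 15, 9 are not pairwise coprime, so CRT works modulo lcm(m_i) when all pairwise compatibility conditions hold.
Pairwise compatibility: gcd(m_i, m_j) must divide a_i - a_j for every pair.
Merge one congruence at a time:
  Start: x ≡ 3 (mod 10).
  Combine with x ≡ 14 (mod 15): gcd(10, 15) = 5, and 14 - 3 = 11 is NOT divisible by 5.
    ⇒ system is inconsistent (no integer solution).

No solution (the system is inconsistent).


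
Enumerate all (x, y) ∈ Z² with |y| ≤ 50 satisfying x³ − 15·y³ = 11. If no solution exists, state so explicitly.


The equation is x³ - 15y³ = 11. For fixed y, x³ = 15·y³ + 11, so a solution requires the RHS to be a perfect cube.
Strategy: iterate y from -50 to 50, compute RHS = 15·y³ + 11, and check whether it is a (positive or negative) perfect cube.
Check small values of y:
  y = 0: RHS = 11 is not a perfect cube.
  y = 1: RHS = 26 is not a perfect cube.
  y = -1: RHS = -4 is not a perfect cube.
  y = 2: RHS = 131 is not a perfect cube.
  y = -2: RHS = -109 is not a perfect cube.
  y = 3: RHS = 416 is not a perfect cube.
  y = -3: RHS = -394 is not a perfect cube.
Continuing the search up to |y| = 50 finds no solutions either.
No (x, y) in the scanned range satisfies the equation.

No integer solutions with |y| ≤ 50.


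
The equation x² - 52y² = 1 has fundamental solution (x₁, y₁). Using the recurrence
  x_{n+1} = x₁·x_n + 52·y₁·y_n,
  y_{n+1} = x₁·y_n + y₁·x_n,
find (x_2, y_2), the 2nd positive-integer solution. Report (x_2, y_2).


Step 1: Find the fundamental solution (x₁, y₁) of x² - 52y² = 1.
  Expand √52 as a continued fraction. a₀ = ⌊√52⌋ = 7; iterate m_{k+1} = d_k·a_k − m_k, d_{k+1} = (52 − m_{k+1}²)/d_k, a_{k+1} = ⌊(a₀ + m_{k+1})/d_{k+1}⌋ (starting m₀ = 0, d₀ = 1), with convergents p_k = a_k·p_{k-1} + p_{k-2}, q_k = a_k·q_{k-1} + q_{k-2} (p₋₁ = 1, q₋₁ = 0):
  k = 0: a₀ = 7; p₀/q₀ = 7/1; p₀² − 52·q₀² = 49 − 52 = -3.
  k = 1: m = 7, d = 3, a = ⌊(7 + 7)/3⌋ = 4; p/q = (4·7 + 1)/(4·1 + 0) = 29/4; p² − 52·q² = 841 − 832 = 9.
  k = 2: m = 5, d = 9, a = ⌊(7 + 5)/9⌋ = 1; p/q = (1·29 + 7)/(1·4 + 1) = 36/5; p² − 52·q² = 1296 − 1300 = -4.
  k = 3: m = 4, d = 4, a = ⌊(7 + 4)/4⌋ = 2; p/q = (2·36 + 29)/(2·5 + 4) = 101/14; p² − 52·q² = 10201 − 10192 = 9.
  k = 4: m = 4, d = 9, a = ⌊(7 + 4)/9⌋ = 1; p/q = (1·101 + 36)/(1·14 + 5) = 137/19; p² − 52·q² = 18769 − 18772 = -3.
  k = 5: m = 5, d = 3, a = ⌊(7 + 5)/3⌋ = 4; p/q = (4·137 + 101)/(4·19 + 14) = 649/90; p² − 52·q² = 421201 − 421200 = 1.
  The first convergent with p² − 52·q² = 1 gives the fundamental solution (x₁, y₁) = (649, 90).
Step 2: Apply the recurrence (x_{n+1}, y_{n+1}) = (x₁x_n + 52y₁y_n, x₁y_n + y₁x_n) repeatedly.
  From (x_1, y_1) = (649, 90): x_2 = 649·649 + 52·90·90 = 842401; y_2 = 649·90 + 90·649 = 116820.
Step 3: Verify x_2² - 52·y_2² = 709639444801 - 709639444800 = 1 (should be 1). ✓

(x_1, y_1) = (649, 90); (x_2, y_2) = (842401, 116820).


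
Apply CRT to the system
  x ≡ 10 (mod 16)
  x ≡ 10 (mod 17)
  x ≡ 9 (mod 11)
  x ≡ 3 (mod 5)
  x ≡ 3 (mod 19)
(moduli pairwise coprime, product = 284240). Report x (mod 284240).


Product of moduli M = 16 · 17 · 11 · 5 · 19 = 284240.
Merge one congruence at a time:
  Start: x ≡ 10 (mod 16).
  Combine with x ≡ 10 (mod 17); new modulus lcm = 272.
    Write x = 10 + 16·t and substitute into x ≡ 10 (mod 17): 16·t ≡ 10 − 10 = 0 (mod 17).
    The inverse of 16 mod 17 is 16 (since 16·16 = 256 = 15·17 + 1), so t ≡ 16·0 = 0 ≡ 0 (mod 17).
    Then x = 10 + 16·0 = 10, valid modulo lcm(16, 17) = 272: x ≡ 10 (mod 272).
  Combine with x ≡ 9 (mod 11); new modulus lcm = 2992.
    Write x = 10 + 272·t and substitute into x ≡ 9 (mod 11): 272·t ≡ 9 − 10 = -1 (mod 11).
    Reduce coefficients mod 11: 8·t ≡ 10 (mod 11).
    The inverse of 8 mod 11 is 7 (since 8·7 = 56 = 5·11 + 1), so t ≡ 7·10 = 70 ≡ 4 (mod 11).
    Then x = 10 + 272·4 = 1098, valid modulo lcm(272, 11) = 2992: x ≡ 1098 (mod 2992).
  Combine with x ≡ 3 (mod 5); new modulus lcm = 14960.
    Write x = 1098 + 2992·t and substitute into x ≡ 3 (mod 5): 2992·t ≡ 3 − 1098 = -1095 (mod 5).
    Reduce coefficients mod 5: 2·t ≡ 0 (mod 5).
    The inverse of 2 mod 5 is 3 (since 2·3 = 6 = 1·5 + 1), so t ≡ 3·0 = 0 ≡ 0 (mod 5).
    Then x = 1098 + 2992·0 = 1098, valid modulo lcm(2992, 5) = 14960: x ≡ 1098 (mod 14960).
  Combine with x ≡ 3 (mod 19); new modulus lcm = 284240.
    Write x = 1098 + 14960·t and substitute into x ≡ 3 (mod 19): 14960·t ≡ 3 − 1098 = -1095 (mod 19).
    Reduce coefficients mod 19: 7·t ≡ 7 (mod 19).
    The inverse of 7 mod 19 is 11 (since 7·11 = 77 = 4·19 + 1), so t ≡ 11·7 = 77 ≡ 1 (mod 19).
    Then x = 1098 + 14960·1 = 16058, valid modulo lcm(14960, 19) = 284240: x ≡ 16058 (mod 284240).
Verify against each original: 16058 mod 16 = 10, 16058 mod 17 = 10, 16058 mod 11 = 9, 16058 mod 5 = 3, 16058 mod 19 = 3.

x ≡ 16058 (mod 284240).


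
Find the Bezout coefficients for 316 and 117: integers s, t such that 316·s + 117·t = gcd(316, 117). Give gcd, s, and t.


Euclidean algorithm on (316, 117) — divide until remainder is 0:
  316 = 2 · 117 + 82
  117 = 1 · 82 + 35
  82 = 2 · 35 + 12
  35 = 2 · 12 + 11
  12 = 1 · 11 + 1
  11 = 11 · 1 + 0
gcd(316, 117) = 1.
Track Bezout coefficients alongside the remainders: start with r₀ = 316 = a·1 + b·0 (s = 1, t = 0) and r₁ = 117 = a·0 + b·1 (s = 0, t = 1); each new remainder r_{k+1} = r_{k-1} − q_k·r_k inherits s_{k+1} = s_{k-1} − q_k·s_k, t_{k+1} = t_{k-1} − q_k·t_k, so r_k = a·s_k + b·t_k at every step:
  q = 2: r = 82, s = 1 − 2·0 = 1, t = 0 − 2·1 = -2  (check: 316·1 + 117·(-2) = 82)
  q = 1: r = 35, s = 0 − 1·1 = -1, t = 1 − 1·(-2) = 3  (check: 316·(-1) + 117·3 = 35)
  q = 2: r = 12, s = 1 − 2·(-1) = 3, t = -2 − 2·3 = -8  (check: 316·3 + 117·(-8) = 12)
  q = 2: r = 11, s = -1 − 2·3 = -7, t = 3 − 2·(-8) = 19  (check: 316·(-7) + 117·19 = 11)
  q = 1: r = 1, s = 3 − 1·(-7) = 10, t = -8 − 1·19 = -27  (check: 316·10 + 117·(-27) = 1)
The row with r = 1 (the gcd) gives the Bezout coefficients s = 10, t = -27.
Result: 316 · (10) + 117 · (-27) = 1.

gcd(316, 117) = 1; s = 10, t = -27 (check: 316·10 + 117·(-27) = 1).


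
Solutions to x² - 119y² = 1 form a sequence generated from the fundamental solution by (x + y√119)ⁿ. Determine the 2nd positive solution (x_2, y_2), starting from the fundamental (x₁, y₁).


Step 1: Find the fundamental solution (x₁, y₁) of x² - 119y² = 1.
  Expand √119 as a continued fraction. a₀ = ⌊√119⌋ = 10; iterate m_{k+1} = d_k·a_k − m_k, d_{k+1} = (119 − m_{k+1}²)/d_k, a_{k+1} = ⌊(a₀ + m_{k+1})/d_{k+1}⌋ (starting m₀ = 0, d₀ = 1), with convergents p_k = a_k·p_{k-1} + p_{k-2}, q_k = a_k·q_{k-1} + q_{k-2} (p₋₁ = 1, q₋₁ = 0):
  k = 0: a₀ = 10; p₀/q₀ = 10/1; p₀² − 119·q₀² = 100 − 119 = -19.
  k = 1: m = 10, d = 19, a = ⌊(10 + 10)/19⌋ = 1; p/q = (1·10 + 1)/(1·1 + 0) = 11/1; p² − 119·q² = 121 − 119 = 2.
  k = 2: m = 9, d = 2, a = ⌊(10 + 9)/2⌋ = 9; p/q = (9·11 + 10)/(9·1 + 1) = 109/10; p² − 119·q² = 11881 − 11900 = -19.
  k = 3: m = 9, d = 19, a = ⌊(10 + 9)/19⌋ = 1; p/q = (1·109 + 11)/(1·10 + 1) = 120/11; p² − 119·q² = 14400 − 14399 = 1.
  The first convergent with p² − 119·q² = 1 gives the fundamental solution (x₁, y₁) = (120, 11).
Step 2: Apply the recurrence (x_{n+1}, y_{n+1}) = (x₁x_n + 119y₁y_n, x₁y_n + y₁x_n) repeatedly.
  From (x_1, y_1) = (120, 11): x_2 = 120·120 + 119·11·11 = 28799; y_2 = 120·11 + 11·120 = 2640.
Step 3: Verify x_2² - 119·y_2² = 829382401 - 829382400 = 1 (should be 1). ✓

(x_1, y_1) = (120, 11); (x_2, y_2) = (28799, 2640).


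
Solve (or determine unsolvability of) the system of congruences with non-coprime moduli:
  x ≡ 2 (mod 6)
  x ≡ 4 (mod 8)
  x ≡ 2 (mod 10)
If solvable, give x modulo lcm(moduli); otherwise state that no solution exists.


Moduli 6, 8, 10 are not pairwise coprime, so CRT works modulo lcm(m_i) when all pairwise compatibility conditions hold.
Pairwise compatibility: gcd(m_i, m_j) must divide a_i - a_j for every pair.
Merge one congruence at a time:
  Start: x ≡ 2 (mod 6).
  Combine with x ≡ 4 (mod 8): gcd(6, 8) = 2; 4 - 2 = 2, which IS divisible by 2, so compatible.
    Write x = 2 + 6·t and substitute into x ≡ 4 (mod 8): 6·t ≡ 4 − 2 = 2 (mod 8).
    Divide the congruence (and modulus) by g = 2: 3·t ≡ 1 (mod 4).
    The inverse of 3 mod 4 is 3 (since 3·3 = 9 = 2·4 + 1), so t ≡ 3·1 = 3 ≡ 3 (mod 4).
    Then x = 2 + 6·3 = 20, valid modulo lcm(6, 8) = 24: x ≡ 20 (mod 24).
  Combine with x ≡ 2 (mod 10): gcd(24, 10) = 2; 2 - 20 = -18, which IS divisible by 2, so compatible.
    Write x = 20 + 24·t and substitute into x ≡ 2 (mod 10): 24·t ≡ 2 − 20 = -18 (mod 10).
    Divide the congruence (and modulus) by g = 2: 12·t ≡ -9 (mod 5).
    Reduce coefficients mod 5: 2·t ≡ 1 (mod 5).
    The inverse of 2 mod 5 is 3 (since 2·3 = 6 = 1·5 + 1), so t ≡ 3·1 = 3 ≡ 3 (mod 5).
    Then x = 20 + 24·3 = 92, valid modulo lcm(24, 10) = 120: x ≡ 92 (mod 120).
Verify: 92 mod 6 = 2, 92 mod 8 = 4, 92 mod 10 = 2.

x ≡ 92 (mod 120).


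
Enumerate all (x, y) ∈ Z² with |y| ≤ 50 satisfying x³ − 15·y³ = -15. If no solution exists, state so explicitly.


The equation is x³ - 15y³ = -15. For fixed y, x³ = 15·y³ − 15, so a solution requires the RHS to be a perfect cube.
Strategy: iterate y from -50 to 50, compute RHS = 15·y³ − 15, and check whether it is a (positive or negative) perfect cube.
Check small values of y:
  y = 0: RHS = -15 is not a perfect cube.
  y = 1: RHS = 0 = (0)³ ⇒ x = 0 works.
  y = -1: RHS = -30 is not a perfect cube.
  y = 2: RHS = 105 is not a perfect cube.
  y = -2: RHS = -135 is not a perfect cube.
  y = 3: RHS = 390 is not a perfect cube.
  y = -3: RHS = -420 is not a perfect cube.
Continuing the search up to |y| = 50 finds no further solutions beyond those listed.
Collected solutions: (0, 1).

Solutions (with |y| ≤ 50): (0, 1).


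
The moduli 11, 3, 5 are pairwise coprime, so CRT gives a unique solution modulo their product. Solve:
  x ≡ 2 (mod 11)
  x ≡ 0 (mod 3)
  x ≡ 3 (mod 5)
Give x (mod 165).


Moduli 11, 3, 5 are pairwise coprime; by CRT there is a unique solution modulo M = 11 · 3 · 5 = 165.
Solve pairwise, accumulating the modulus:
  Start with x ≡ 2 (mod 11).
  Combine with x ≡ 0 (mod 3): since gcd(11, 3) = 1, we get a unique residue mod 33.
    Write x = 2 + 11·t and substitute into x ≡ 0 (mod 3): 11·t ≡ 0 − 2 = -2 (mod 3).
    Reduce coefficients mod 3: 2·t ≡ 1 (mod 3).
    The inverse of 2 mod 3 is 2 (since 2·2 = 4 = 1·3 + 1), so t ≡ 2·1 = 2 ≡ 2 (mod 3).
    Then x = 2 + 11·2 = 24, valid modulo lcm(11, 3) = 33: x ≡ 24 (mod 33).
  Combine with x ≡ 3 (mod 5): since gcd(33, 5) = 1, we get a unique residue mod 165.
    Write x = 24 + 33·t and substitute into x ≡ 3 (mod 5): 33·t ≡ 3 − 24 = -21 (mod 5).
    Reduce coefficients mod 5: 3·t ≡ 4 (mod 5).
    The inverse of 3 mod 5 is 2 (since 3·2 = 6 = 1·5 + 1), so t ≡ 2·4 = 8 ≡ 3 (mod 5).
    Then x = 24 + 33·3 = 123, valid modulo lcm(33, 5) = 165: x ≡ 123 (mod 165).
Verify: 123 mod 11 = 2 ✓, 123 mod 3 = 0 ✓, 123 mod 5 = 3 ✓.

x ≡ 123 (mod 165).


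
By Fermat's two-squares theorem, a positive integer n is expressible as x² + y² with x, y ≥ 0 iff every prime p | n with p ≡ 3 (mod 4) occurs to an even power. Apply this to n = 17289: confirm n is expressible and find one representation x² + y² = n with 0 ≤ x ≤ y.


Step 1: Factor n = 17289 = 3^2 · 17 · 113.
Step 2: Check the mod-4 condition on each prime factor: 3 ≡ 3 (mod 4), exponent 2 (must be even); 17 ≡ 1 (mod 4), exponent 1; 113 ≡ 1 (mod 4), exponent 1.
All primes ≡ 3 (mod 4) appear to even exponent (or don't appear), so by the two-squares theorem n IS expressible as a sum of two squares.
Step 3: Build a representation. Group n = k² · m with k = 3 and m = 17 · 113 = 1921 (a product of primes ≡ 1 (mod 4)); a representation of m scales to one of n via (k·x)² + (k·y)² = k²(x² + y²). Each prime p ≡ 1 (mod 4) is itself a sum of two squares; find a² by testing p − a² for a perfect square:
  17: 17 − 1² = 16 = 4² ⇒ 17 = 1² + 4².
  113: 113 − 1² = 112, 113 − 2² = 109, 113 − 3² = 104, 113 − 4² = 97, 113 − 5² = 88, 113 − 6² = 77, 113 − 7² = 64 = 8² ⇒ 113 = 7² + 8².
  Combine using the Brahmagupta–Fibonacci identity (a² + b²)(c² + d²) = (ac − bd)² + (ad + bc)² = (ac + bd)² + (ad − bc)²:
  17 · 113 = 1921: from (1² + 4²)(7² + 8²), take (1·7 − 4·8, 1·8 + 4·7) = (7 − 32, 8 + 28) = (-25, 36); dropping signs (only squares matter) gives (25, 36); check 25² + 36² = 625 + 1296 = 1921 ✓.
  Scale by k = 3: (3·25, 3·36) = (75, 108).
Step 4: Order so x ≤ y and verify: 75² + 108² = 5625 + 11664 = 17289 = n. ✓

n = 17289 = 75² + 108² (one valid representation with x ≤ y).


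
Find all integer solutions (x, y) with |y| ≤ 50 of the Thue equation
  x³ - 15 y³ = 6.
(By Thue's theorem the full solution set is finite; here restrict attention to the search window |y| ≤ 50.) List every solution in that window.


The equation is x³ - 15y³ = 6. For fixed y, x³ = 15·y³ + 6, so a solution requires the RHS to be a perfect cube.
Strategy: iterate y from -50 to 50, compute RHS = 15·y³ + 6, and check whether it is a (positive or negative) perfect cube.
Check small values of y:
  y = 0: RHS = 6 is not a perfect cube.
  y = 1: RHS = 21 is not a perfect cube.
  y = -1: RHS = -9 is not a perfect cube.
  y = 2: RHS = 126 is not a perfect cube.
  y = -2: RHS = -114 is not a perfect cube.
  y = 3: RHS = 411 is not a perfect cube.
  y = -3: RHS = -399 is not a perfect cube.
Continuing the search up to |y| = 50 finds no solutions either.
No (x, y) in the scanned range satisfies the equation.

No integer solutions with |y| ≤ 50.


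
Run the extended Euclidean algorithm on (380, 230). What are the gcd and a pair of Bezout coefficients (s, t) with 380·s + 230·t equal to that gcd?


Euclidean algorithm on (380, 230) — divide until remainder is 0:
  380 = 1 · 230 + 150
  230 = 1 · 150 + 80
  150 = 1 · 80 + 70
  80 = 1 · 70 + 10
  70 = 7 · 10 + 0
gcd(380, 230) = 10.
Track Bezout coefficients alongside the remainders: start with r₀ = 380 = a·1 + b·0 (s = 1, t = 0) and r₁ = 230 = a·0 + b·1 (s = 0, t = 1); each new remainder r_{k+1} = r_{k-1} − q_k·r_k inherits s_{k+1} = s_{k-1} − q_k·s_k, t_{k+1} = t_{k-1} − q_k·t_k, so r_k = a·s_k + b·t_k at every step:
  q = 1: r = 150, s = 1 − 1·0 = 1, t = 0 − 1·1 = -1  (check: 380·1 + 230·(-1) = 150)
  q = 1: r = 80, s = 0 − 1·1 = -1, t = 1 − 1·(-1) = 2  (check: 380·(-1) + 230·2 = 80)
  q = 1: r = 70, s = 1 − 1·(-1) = 2, t = -1 − 1·2 = -3  (check: 380·2 + 230·(-3) = 70)
  q = 1: r = 10, s = -1 − 1·2 = -3, t = 2 − 1·(-3) = 5  (check: 380·(-3) + 230·5 = 10)
The row with r = 10 (the gcd) gives the Bezout coefficients s = -3, t = 5.
Result: 380 · (-3) + 230 · (5) = 10.

gcd(380, 230) = 10; s = -3, t = 5 (check: 380·(-3) + 230·5 = 10).


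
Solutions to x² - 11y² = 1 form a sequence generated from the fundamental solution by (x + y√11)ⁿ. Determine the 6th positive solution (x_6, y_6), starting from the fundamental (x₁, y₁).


Step 1: Find the fundamental solution (x₁, y₁) of x² - 11y² = 1.
  Expand √11 as a continued fraction. a₀ = ⌊√11⌋ = 3; iterate m_{k+1} = d_k·a_k − m_k, d_{k+1} = (11 − m_{k+1}²)/d_k, a_{k+1} = ⌊(a₀ + m_{k+1})/d_{k+1}⌋ (starting m₀ = 0, d₀ = 1), with convergents p_k = a_k·p_{k-1} + p_{k-2}, q_k = a_k·q_{k-1} + q_{k-2} (p₋₁ = 1, q₋₁ = 0):
  k = 0: a₀ = 3; p₀/q₀ = 3/1; p₀² − 11·q₀² = 9 − 11 = -2.
  k = 1: m = 3, d = 2, a = ⌊(3 + 3)/2⌋ = 3; p/q = (3·3 + 1)/(3·1 + 0) = 10/3; p² − 11·q² = 100 − 99 = 1.
  The first convergent with p² − 11·q² = 1 gives the fundamental solution (x₁, y₁) = (10, 3).
Step 2: Apply the recurrence (x_{n+1}, y_{n+1}) = (x₁x_n + 11y₁y_n, x₁y_n + y₁x_n) repeatedly.
  From (x_1, y_1) = (10, 3): x_2 = 10·10 + 11·3·3 = 199; y_2 = 10·3 + 3·10 = 60.
  From (x_2, y_2) = (199, 60): x_3 = 10·199 + 11·3·60 = 3970; y_3 = 10·60 + 3·199 = 1197.
  From (x_3, y_3) = (3970, 1197): x_4 = 10·3970 + 11·3·1197 = 79201; y_4 = 10·1197 + 3·3970 = 23880.
  From (x_4, y_4) = (79201, 23880): x_5 = 10·79201 + 11·3·23880 = 1580050; y_5 = 10·23880 + 3·79201 = 476403.
  From (x_5, y_5) = (1580050, 476403): x_6 = 10·1580050 + 11·3·476403 = 31521799; y_6 = 10·476403 + 3·1580050 = 9504180.
Step 3: Verify x_6² - 11·y_6² = 993623812196401 - 993623812196400 = 1 (should be 1). ✓

(x_1, y_1) = (10, 3); (x_6, y_6) = (31521799, 9504180).


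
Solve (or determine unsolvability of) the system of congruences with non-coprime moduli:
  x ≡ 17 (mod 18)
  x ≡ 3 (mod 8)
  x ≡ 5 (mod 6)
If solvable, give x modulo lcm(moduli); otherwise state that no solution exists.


Moduli 18, 8, 6 are not pairwise coprime, so CRT works modulo lcm(m_i) when all pairwise compatibility conditions hold.
Pairwise compatibility: gcd(m_i, m_j) must divide a_i - a_j for every pair.
Merge one congruence at a time:
  Start: x ≡ 17 (mod 18).
  Combine with x ≡ 3 (mod 8): gcd(18, 8) = 2; 3 - 17 = -14, which IS divisible by 2, so compatible.
    Write x = 17 + 18·t and substitute into x ≡ 3 (mod 8): 18·t ≡ 3 − 17 = -14 (mod 8).
    Divide the congruence (and modulus) by g = 2: 9·t ≡ -7 (mod 4).
    Reduce coefficients mod 4: 1·t ≡ 1 (mod 4).
    So t ≡ 1 (mod 4).
    Then x = 17 + 18·1 = 35, valid modulo lcm(18, 8) = 72: x ≡ 35 (mod 72).
  Combine with x ≡ 5 (mod 6): gcd(72, 6) = 6; 5 - 35 = -30, which IS divisible by 6, so compatible.
    Write x = 35 + 72·t and substitute into x ≡ 5 (mod 6): 72·t ≡ 5 − 35 = -30 (mod 6).
    Divide the congruence (and modulus) by g = 6: 12·t ≡ -5 (mod 1).
    Modulo 1 every t works; take t = 0.
    Then x = 35 + 72·0 = 35, valid modulo lcm(72, 6) = 72: x ≡ 35 (mod 72).
Verify: 35 mod 18 = 17, 35 mod 8 = 3, 35 mod 6 = 5.

x ≡ 35 (mod 72).


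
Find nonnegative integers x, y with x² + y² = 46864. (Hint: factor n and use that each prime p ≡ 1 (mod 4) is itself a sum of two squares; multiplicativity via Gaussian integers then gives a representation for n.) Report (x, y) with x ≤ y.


Step 1: Factor n = 46864 = 2^4 · 29 · 101.
Step 2: Check the mod-4 condition on each prime factor: 2 = 2 (special); 29 ≡ 1 (mod 4), exponent 1; 101 ≡ 1 (mod 4), exponent 1.
All primes ≡ 3 (mod 4) appear to even exponent (or don't appear), so by the two-squares theorem n IS expressible as a sum of two squares.
Step 3: Build a representation. Group n = k² · m with k = 4 and m = 29 · 101 = 2929 (a product of primes ≡ 1 (mod 4)); a representation of m scales to one of n via (k·x)² + (k·y)² = k²(x² + y²). Each prime p ≡ 1 (mod 4) is itself a sum of two squares; find a² by testing p − a² for a perfect square:
  29: 29 − 1² = 28, 29 − 2² = 25 = 5² ⇒ 29 = 2² + 5².
  101: 101 − 1² = 100 = 10² ⇒ 101 = 1² + 10².
  Combine using the Brahmagupta–Fibonacci identity (a² + b²)(c² + d²) = (ac − bd)² + (ad + bc)² = (ac + bd)² + (ad − bc)²:
  29 · 101 = 2929: from (2² + 5²)(1² + 10²), take (2·1 − 5·10, 2·10 + 5·1) = (2 − 50, 20 + 5) = (-48, 25); dropping signs (only squares matter) gives (48, 25); check 48² + 25² = 2304 + 625 = 2929 ✓.
  Scale by k = 4: (4·48, 4·25) = (192, 100).
Step 4: Order so x ≤ y and verify: 100² + 192² = 10000 + 36864 = 46864 = n. ✓

n = 46864 = 100² + 192² (one valid representation with x ≤ y).


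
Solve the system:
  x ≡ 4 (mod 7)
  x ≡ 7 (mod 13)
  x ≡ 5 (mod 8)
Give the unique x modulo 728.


Moduli 7, 13, 8 are pairwise coprime; by CRT there is a unique solution modulo M = 7 · 13 · 8 = 728.
Solve pairwise, accumulating the modulus:
  Start with x ≡ 4 (mod 7).
  Combine with x ≡ 7 (mod 13): since gcd(7, 13) = 1, we get a unique residue mod 91.
    Write x = 4 + 7·t and substitute into x ≡ 7 (mod 13): 7·t ≡ 7 − 4 = 3 (mod 13).
    The inverse of 7 mod 13 is 2 (since 7·2 = 14 = 1·13 + 1), so t ≡ 2·3 = 6 ≡ 6 (mod 13).
    Then x = 4 + 7·6 = 46, valid modulo lcm(7, 13) = 91: x ≡ 46 (mod 91).
  Combine with x ≡ 5 (mod 8): since gcd(91, 8) = 1, we get a unique residue mod 728.
    Write x = 46 + 91·t and substitute into x ≡ 5 (mod 8): 91·t ≡ 5 − 46 = -41 (mod 8).
    Reduce coefficients mod 8: 3·t ≡ 7 (mod 8).
    The inverse of 3 mod 8 is 3 (since 3·3 = 9 = 1·8 + 1), so t ≡ 3·7 = 21 ≡ 5 (mod 8).
    Then x = 46 + 91·5 = 501, valid modulo lcm(91, 8) = 728: x ≡ 501 (mod 728).
Verify: 501 mod 7 = 4 ✓, 501 mod 13 = 7 ✓, 501 mod 8 = 5 ✓.

x ≡ 501 (mod 728).


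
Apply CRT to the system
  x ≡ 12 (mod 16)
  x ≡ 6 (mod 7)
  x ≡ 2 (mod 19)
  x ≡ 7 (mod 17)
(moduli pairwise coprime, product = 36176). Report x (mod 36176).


Product of moduli M = 16 · 7 · 19 · 17 = 36176.
Merge one congruence at a time:
  Start: x ≡ 12 (mod 16).
  Combine with x ≡ 6 (mod 7); new modulus lcm = 112.
    Write x = 12 + 16·t and substitute into x ≡ 6 (mod 7): 16·t ≡ 6 − 12 = -6 (mod 7).
    Reduce coefficients mod 7: 2·t ≡ 1 (mod 7).
    The inverse of 2 mod 7 is 4 (since 2·4 = 8 = 1·7 + 1), so t ≡ 4·1 = 4 ≡ 4 (mod 7).
    Then x = 12 + 16·4 = 76, valid modulo lcm(16, 7) = 112: x ≡ 76 (mod 112).
  Combine with x ≡ 2 (mod 19); new modulus lcm = 2128.
    Write x = 76 + 112·t and substitute into x ≡ 2 (mod 19): 112·t ≡ 2 − 76 = -74 (mod 19).
    Reduce coefficients mod 19: 17·t ≡ 2 (mod 19).
    The inverse of 17 mod 19 is 9 (since 17·9 = 153 = 8·19 + 1), so t ≡ 9·2 = 18 ≡ 18 (mod 19).
    Then x = 76 + 112·18 = 2092, valid modulo lcm(112, 19) = 2128: x ≡ 2092 (mod 2128).
  Combine with x ≡ 7 (mod 17); new modulus lcm = 36176.
    Write x = 2092 + 2128·t and substitute into x ≡ 7 (mod 17): 2128·t ≡ 7 − 2092 = -2085 (mod 17).
    Reduce coefficients mod 17: 3·t ≡ 6 (mod 17).
    The inverse of 3 mod 17 is 6 (since 3·6 = 18 = 1·17 + 1), so t ≡ 6·6 = 36 ≡ 2 (mod 17).
    Then x = 2092 + 2128·2 = 6348, valid modulo lcm(2128, 17) = 36176: x ≡ 6348 (mod 36176).
Verify against each original: 6348 mod 16 = 12, 6348 mod 7 = 6, 6348 mod 19 = 2, 6348 mod 17 = 7.

x ≡ 6348 (mod 36176).


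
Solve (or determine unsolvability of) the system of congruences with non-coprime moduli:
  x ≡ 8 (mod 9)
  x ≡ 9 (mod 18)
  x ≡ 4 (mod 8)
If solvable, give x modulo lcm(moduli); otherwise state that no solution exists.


Moduli 9, 18, 8 are not pairwise coprime, so CRT works modulo lcm(m_i) when all pairwise compatibility conditions hold.
Pairwise compatibility: gcd(m_i, m_j) must divide a_i - a_j for every pair.
Merge one congruence at a time:
  Start: x ≡ 8 (mod 9).
  Combine with x ≡ 9 (mod 18): gcd(9, 18) = 9, and 9 - 8 = 1 is NOT divisible by 9.
    ⇒ system is inconsistent (no integer solution).

No solution (the system is inconsistent).


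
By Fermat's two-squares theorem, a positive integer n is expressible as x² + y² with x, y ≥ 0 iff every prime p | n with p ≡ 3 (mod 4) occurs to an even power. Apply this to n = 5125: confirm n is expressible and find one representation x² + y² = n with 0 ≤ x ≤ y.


Step 1: Factor n = 5125 = 5^3 · 41.
Step 2: Check the mod-4 condition on each prime factor: 5 ≡ 1 (mod 4), exponent 3; 41 ≡ 1 (mod 4), exponent 1.
All primes ≡ 3 (mod 4) appear to even exponent (or don't appear), so by the two-squares theorem n IS expressible as a sum of two squares.
Step 3: Build a representation. Group n = k² · m with k = 5 and m = 5 · 41 = 205 (a product of primes ≡ 1 (mod 4)); a representation of m scales to one of n via (k·x)² + (k·y)² = k²(x² + y²). Each prime p ≡ 1 (mod 4) is itself a sum of two squares; find a² by testing p − a² for a perfect square:
  5: 5 − 1² = 4 = 2² ⇒ 5 = 1² + 2².
  41: 41 − 1² = 40, 41 − 2² = 37, 41 − 3² = 32, 41 − 4² = 25 = 5² ⇒ 41 = 4² + 5².
  Combine using the Brahmagupta–Fibonacci identity (a² + b²)(c² + d²) = (ac − bd)² + (ad + bc)² = (ac + bd)² + (ad − bc)²:
  5 · 41 = 205: from (1² + 2²)(4² + 5²), take (1·4 − 2·5, 1·5 + 2·4) = (4 − 10, 5 + 8) = (-6, 13); dropping signs (only squares matter) gives (6, 13); check 6² + 13² = 36 + 169 = 205 ✓.
  Scale by k = 5: (5·6, 5·13) = (30, 65).
Step 4: Order so x ≤ y and verify: 30² + 65² = 900 + 4225 = 5125 = n. ✓

n = 5125 = 30² + 65² (one valid representation with x ≤ y).


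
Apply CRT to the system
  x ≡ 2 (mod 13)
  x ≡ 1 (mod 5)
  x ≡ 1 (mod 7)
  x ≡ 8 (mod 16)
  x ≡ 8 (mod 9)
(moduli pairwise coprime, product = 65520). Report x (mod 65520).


Product of moduli M = 13 · 5 · 7 · 16 · 9 = 65520.
Merge one congruence at a time:
  Start: x ≡ 2 (mod 13).
  Combine with x ≡ 1 (mod 5); new modulus lcm = 65.
    Write x = 2 + 13·t and substitute into x ≡ 1 (mod 5): 13·t ≡ 1 − 2 = -1 (mod 5).
    Reduce coefficients mod 5: 3·t ≡ 4 (mod 5).
    The inverse of 3 mod 5 is 2 (since 3·2 = 6 = 1·5 + 1), so t ≡ 2·4 = 8 ≡ 3 (mod 5).
    Then x = 2 + 13·3 = 41, valid modulo lcm(13, 5) = 65: x ≡ 41 (mod 65).
  Combine with x ≡ 1 (mod 7); new modulus lcm = 455.
    Write x = 41 + 65·t and substitute into x ≡ 1 (mod 7): 65·t ≡ 1 − 41 = -40 (mod 7).
    Reduce coefficients mod 7: 2·t ≡ 2 (mod 7).
    The inverse of 2 mod 7 is 4 (since 2·4 = 8 = 1·7 + 1), so t ≡ 4·2 = 8 ≡ 1 (mod 7).
    Then x = 41 + 65·1 = 106, valid modulo lcm(65, 7) = 455: x ≡ 106 (mod 455).
  Combine with x ≡ 8 (mod 16); new modulus lcm = 7280.
    Write x = 106 + 455·t and substitute into x ≡ 8 (mod 16): 455·t ≡ 8 − 106 = -98 (mod 16).
    Reduce coefficients mod 16: 7·t ≡ 14 (mod 16).
    The inverse of 7 mod 16 is 7 (since 7·7 = 49 = 3·16 + 1), so t ≡ 7·14 = 98 ≡ 2 (mod 16).
    Then x = 106 + 455·2 = 1016, valid modulo lcm(455, 16) = 7280: x ≡ 1016 (mod 7280).
  Combine with x ≡ 8 (mod 9); new modulus lcm = 65520.
    Write x = 1016 + 7280·t and substitute into x ≡ 8 (mod 9): 7280·t ≡ 8 − 1016 = -1008 (mod 9).
    Reduce coefficients mod 9: 8·t ≡ 0 (mod 9).
    The inverse of 8 mod 9 is 8 (since 8·8 = 64 = 7·9 + 1), so t ≡ 8·0 = 0 ≡ 0 (mod 9).
    Then x = 1016 + 7280·0 = 1016, valid modulo lcm(7280, 9) = 65520: x ≡ 1016 (mod 65520).
Verify against each original: 1016 mod 13 = 2, 1016 mod 5 = 1, 1016 mod 7 = 1, 1016 mod 16 = 8, 1016 mod 9 = 8.

x ≡ 1016 (mod 65520).
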